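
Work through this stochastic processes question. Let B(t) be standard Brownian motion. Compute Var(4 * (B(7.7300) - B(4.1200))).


Var(alpha*(B(t)-B(s))) = alpha^2 * (t-s)
= 4^2 * (7.7300 - 4.1200)
= 16 * 3.6100
= 57.7600

57.7600


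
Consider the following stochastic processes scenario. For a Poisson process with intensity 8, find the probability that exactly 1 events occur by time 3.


P(N(t)=k) = (lambda*t)^k * exp(-lambda*t) / k!
lambda*t = 24
= 24^1 * exp(-24) / 1!
= 24 * 3.7751e-11 / 1
= 9.0603e-10

9.0603e-10


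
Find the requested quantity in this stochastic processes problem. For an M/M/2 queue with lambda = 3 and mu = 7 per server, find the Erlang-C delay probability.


a = lambda/mu = 0.4286
rho = a/c = 0.2143
Erlang-C formula applied:
C(c,a) = 0.0756

0.0756


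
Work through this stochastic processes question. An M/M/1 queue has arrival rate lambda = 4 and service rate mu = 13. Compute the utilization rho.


rho = lambda/mu
= 4/13
= 0.3077

0.3077


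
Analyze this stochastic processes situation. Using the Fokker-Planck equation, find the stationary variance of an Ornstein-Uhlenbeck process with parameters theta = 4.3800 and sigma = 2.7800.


Stationary variance = sigma^2 / (2*theta)
= 2.7800^2 / (2*4.3800)
= 7.7284 / 8.7600
= 0.8822

0.8822


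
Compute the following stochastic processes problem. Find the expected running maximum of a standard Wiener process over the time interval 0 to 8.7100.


E(max B(s)) = sqrt(2t/pi)
= sqrt(2*8.7100/pi)
= sqrt(5.5450)
= 2.3548

2.3548


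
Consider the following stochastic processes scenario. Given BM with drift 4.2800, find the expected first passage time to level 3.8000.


Expected first passage time = a/mu
= 3.8000/4.2800
= 0.8879

0.8879


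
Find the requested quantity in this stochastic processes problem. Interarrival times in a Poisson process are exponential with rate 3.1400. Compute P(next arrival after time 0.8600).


P(X > t) = exp(-lambda * t)
= exp(-3.1400 * 0.8600)
= exp(-2.7004) = 0.0672

0.0672


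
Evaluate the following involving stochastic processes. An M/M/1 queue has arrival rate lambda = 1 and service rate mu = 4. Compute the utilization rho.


rho = lambda/mu
= 1/4
= 0.2500

0.2500


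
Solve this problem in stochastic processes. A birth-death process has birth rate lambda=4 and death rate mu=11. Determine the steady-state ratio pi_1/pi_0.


For birth-death process, pi_n/pi_0 = (lambda/mu)^n
= (4/11)^1
= 0.3636

0.3636


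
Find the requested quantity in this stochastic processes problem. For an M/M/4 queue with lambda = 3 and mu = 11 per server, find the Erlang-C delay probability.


a = lambda/mu = 0.2727
rho = a/c = 0.0682
Erlang-C formula applied:
C(c,a) = 1.8833e-04

1.8833e-04


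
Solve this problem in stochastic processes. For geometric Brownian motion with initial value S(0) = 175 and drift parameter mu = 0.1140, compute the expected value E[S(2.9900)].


E[S(t)] = S(0) * exp(mu * t)
= 175 * exp(0.1140 * 2.9900)
= 175 * 1.4062
= 246.0774

246.0774


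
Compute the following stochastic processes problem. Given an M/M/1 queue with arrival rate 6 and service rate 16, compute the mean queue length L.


rho = 6/16 = 0.3750
L = rho/(1-rho)
= 0.3750/0.6250
= 0.6000

0.6000


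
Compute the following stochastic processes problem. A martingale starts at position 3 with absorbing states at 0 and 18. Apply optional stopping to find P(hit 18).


By optional stopping theorem: E(M at tau) = M(0) = 3
P(hit 18)*18 + P(hit 0)*0 = 3
P(hit 18) = (3 - 0)/(18 - 0) = 1/6 = 0.1667

0.1667


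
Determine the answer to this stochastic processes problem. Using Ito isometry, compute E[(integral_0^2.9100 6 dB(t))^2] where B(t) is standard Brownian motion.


By Ito isometry: E[(int f dB)^2] = int f^2 dt
= 6^2 * 2.9100
= 36 * 2.9100 = 104.7600

104.7600


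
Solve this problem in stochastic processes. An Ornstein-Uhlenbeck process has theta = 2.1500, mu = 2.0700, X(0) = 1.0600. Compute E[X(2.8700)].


E[X(t)] = mu + (X(0) - mu)*exp(-theta*t)
= 2.0700 + (1.0600 - 2.0700)*exp(-2.1500*2.8700)
= 2.0700 + -1.0100 * 0.0021
= 2.0679

2.0679


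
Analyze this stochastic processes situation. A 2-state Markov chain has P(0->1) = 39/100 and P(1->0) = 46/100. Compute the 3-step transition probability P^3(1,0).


Computing P^3 by matrix multiplication.
P = [[0.6100, 0.3900], [0.4600, 0.5400]]
After raising P to the power 3:
P^3(1,0) = 0.5393

0.5393


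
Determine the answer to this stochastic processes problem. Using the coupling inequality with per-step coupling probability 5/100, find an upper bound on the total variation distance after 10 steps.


TV distance bound <= (1-delta)^n
= (1 - 0.0500)^10
= 0.9500^10
= 0.5987

0.5987


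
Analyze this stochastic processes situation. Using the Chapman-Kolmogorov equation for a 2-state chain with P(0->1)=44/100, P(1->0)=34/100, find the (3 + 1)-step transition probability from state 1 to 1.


P^4 = P^3 * P^1
Computing via matrix multiplication of the transition matrix.
Entry (1,1) of P^4 = 0.5651

0.5651


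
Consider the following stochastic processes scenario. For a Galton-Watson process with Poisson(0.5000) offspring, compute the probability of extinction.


Since mu = 0.5000 <= 1, extinction probability = 1.

1.0000


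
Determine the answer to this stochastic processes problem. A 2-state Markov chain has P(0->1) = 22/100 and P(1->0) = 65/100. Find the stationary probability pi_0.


Stationary distribution: pi_0 = p10/(p01+p10), pi_1 = p01/(p01+p10)
p01 = 0.2200, p10 = 0.6500
pi_0 = 0.7471

0.7471


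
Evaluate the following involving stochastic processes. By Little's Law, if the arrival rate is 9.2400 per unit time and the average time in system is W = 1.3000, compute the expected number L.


Little's Law: L = lambda * W
= 9.2400 * 1.3000
= 12.0120

12.0120


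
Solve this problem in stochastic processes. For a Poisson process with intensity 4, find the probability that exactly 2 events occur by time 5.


P(N(t)=k) = (lambda*t)^k * exp(-lambda*t) / k!
lambda*t = 20
= 20^2 * exp(-20) / 2!
= 400 * 2.0612e-09 / 2
= 4.1223e-07

4.1223e-07


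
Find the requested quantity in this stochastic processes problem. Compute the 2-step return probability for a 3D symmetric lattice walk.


P(return in 2 steps) = P(reverse first step) = 1/(2d)
= 1/6
= 0.1667

0.1667


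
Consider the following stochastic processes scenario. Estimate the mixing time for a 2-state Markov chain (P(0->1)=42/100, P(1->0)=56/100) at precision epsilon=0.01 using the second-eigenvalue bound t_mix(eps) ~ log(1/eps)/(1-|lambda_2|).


lambda_2 = |1 - p01 - p10| = |1 - 0.4200 - 0.5600| = 0.0200
t_mix ~ log(1/eps)/(1 - |lambda_2|)
= log(100)/(1 - 0.0200) = 4.6052/0.9800
= 4.6992

4.6992


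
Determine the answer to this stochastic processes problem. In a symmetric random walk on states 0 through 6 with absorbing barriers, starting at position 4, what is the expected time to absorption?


For symmetric RW on 0,...,N with absorbing barriers, E(i) = i*(N-i)
E(4) = 4 * 2 = 8

8


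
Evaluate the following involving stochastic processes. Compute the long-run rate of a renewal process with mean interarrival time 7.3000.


Long-run renewal rate = 1/E(X)
= 1/7.3000
= 0.1370

0.1370


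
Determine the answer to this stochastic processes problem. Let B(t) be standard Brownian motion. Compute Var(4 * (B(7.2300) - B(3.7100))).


Var(alpha*(B(t)-B(s))) = alpha^2 * (t-s)
= 4^2 * (7.2300 - 3.7100)
= 16 * 3.5200
= 56.3200

56.3200


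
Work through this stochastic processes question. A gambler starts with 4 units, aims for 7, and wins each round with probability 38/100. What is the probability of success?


Gambler's ruin formula:
r = q/p = 0.6200/0.3800 = 1.6316
P(win) = (1 - r^i)/(1 - r^N)
= (1 - 1.6316^4)/(1 - 1.6316^7)
= 0.2044

0.2044


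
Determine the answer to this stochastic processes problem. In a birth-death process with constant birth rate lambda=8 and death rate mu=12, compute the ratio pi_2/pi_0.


For birth-death process, pi_n/pi_0 = (lambda/mu)^n
= (8/12)^2
= 0.4444

0.4444


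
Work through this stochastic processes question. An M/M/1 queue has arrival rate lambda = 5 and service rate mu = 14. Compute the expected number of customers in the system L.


rho = 5/14 = 0.3571
L = rho/(1-rho)
= 0.3571/0.6429
= 0.5556

0.5556


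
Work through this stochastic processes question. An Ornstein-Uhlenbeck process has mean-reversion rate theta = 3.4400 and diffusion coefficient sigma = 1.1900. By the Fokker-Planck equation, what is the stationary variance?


Stationary variance = sigma^2 / (2*theta)
= 1.1900^2 / (2*3.4400)
= 1.4161 / 6.8800
= 0.2058

0.2058


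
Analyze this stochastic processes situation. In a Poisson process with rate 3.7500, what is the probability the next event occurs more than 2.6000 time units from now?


P(X > t) = exp(-lambda * t)
= exp(-3.7500 * 2.6000)
= exp(-9.7500) = 5.8295e-05

5.8295e-05


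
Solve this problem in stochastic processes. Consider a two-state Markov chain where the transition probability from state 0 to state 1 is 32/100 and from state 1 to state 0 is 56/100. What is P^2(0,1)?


Computing P^2 by matrix multiplication.
P = [[0.6800, 0.3200], [0.5600, 0.4400]]
After raising P to the power 2:
P^2(0,1) = 0.3584

0.3584


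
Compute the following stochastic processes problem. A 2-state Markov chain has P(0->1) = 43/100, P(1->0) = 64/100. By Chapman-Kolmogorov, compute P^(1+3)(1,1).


P^4 = P^1 * P^3
Computing via matrix multiplication of the transition matrix.
Entry (1,1) of P^4 = 0.4019

0.4019


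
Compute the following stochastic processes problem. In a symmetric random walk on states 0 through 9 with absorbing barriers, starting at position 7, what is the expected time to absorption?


For symmetric RW on 0,...,N with absorbing barriers, E(i) = i*(N-i)
E(7) = 7 * 2 = 14

14


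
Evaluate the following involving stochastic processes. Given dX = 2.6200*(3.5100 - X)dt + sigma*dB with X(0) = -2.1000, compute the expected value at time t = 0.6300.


E[X(t)] = mu + (X(0) - mu)*exp(-theta*t)
= 3.5100 + (-2.1000 - 3.5100)*exp(-2.6200*0.6300)
= 3.5100 + -5.6100 * 0.1919
= 2.4332

2.4332


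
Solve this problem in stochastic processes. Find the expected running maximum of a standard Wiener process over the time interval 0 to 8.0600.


E(max B(s)) = sqrt(2t/pi)
= sqrt(2*8.0600/pi)
= sqrt(5.1312)
= 2.2652

2.2652


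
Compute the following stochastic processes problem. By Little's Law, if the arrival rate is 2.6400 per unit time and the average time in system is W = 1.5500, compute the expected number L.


Little's Law: L = lambda * W
= 2.6400 * 1.5500
= 4.0920

4.0920


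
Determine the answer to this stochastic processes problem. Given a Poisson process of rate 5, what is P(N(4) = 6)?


P(N(t)=k) = (lambda*t)^k * exp(-lambda*t) / k!
lambda*t = 20
= 20^6 * exp(-20) / 6!
= 64000000 * 2.0612e-09 / 720
= 1.8321e-04

1.8321e-04


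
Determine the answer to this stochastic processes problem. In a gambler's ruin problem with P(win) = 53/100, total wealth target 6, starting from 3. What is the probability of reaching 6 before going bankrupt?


Gambler's ruin formula:
r = q/p = 0.4700/0.5300 = 0.8868
P(win) = (1 - r^i)/(1 - r^N)
= (1 - 0.8868^3)/(1 - 0.8868^6)
= 0.5891

0.5891


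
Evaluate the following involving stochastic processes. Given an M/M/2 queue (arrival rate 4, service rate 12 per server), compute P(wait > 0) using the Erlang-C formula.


a = lambda/mu = 0.3333
rho = a/c = 0.1667
Erlang-C formula applied:
C(c,a) = 0.0476

0.0476


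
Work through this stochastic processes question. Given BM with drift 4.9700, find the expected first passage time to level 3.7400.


Expected first passage time = a/mu
= 3.7400/4.9700
= 0.7525

0.7525


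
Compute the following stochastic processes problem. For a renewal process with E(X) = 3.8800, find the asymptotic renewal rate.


Long-run renewal rate = 1/E(X)
= 1/3.8800
= 0.2577

0.2577


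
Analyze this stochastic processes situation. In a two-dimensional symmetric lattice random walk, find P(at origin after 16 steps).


P = C(16,8)^2 / 4^16
= 12870^2 / 4294967296
= 165636900 / 4294967296
= 0.0386

0.0386


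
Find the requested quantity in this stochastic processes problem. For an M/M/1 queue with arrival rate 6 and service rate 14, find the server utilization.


rho = lambda/mu
= 6/14
= 0.4286

0.4286


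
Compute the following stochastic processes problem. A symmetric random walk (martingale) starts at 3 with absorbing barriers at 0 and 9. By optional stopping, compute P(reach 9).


By optional stopping theorem: E(M at tau) = M(0) = 3
P(hit 9)*9 + P(hit 0)*0 = 3
P(hit 9) = (3 - 0)/(9 - 0) = 1/3 = 0.3333

0.3333


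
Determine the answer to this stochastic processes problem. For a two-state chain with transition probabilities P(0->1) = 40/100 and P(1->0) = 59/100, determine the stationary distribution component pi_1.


Stationary distribution: pi_0 = p10/(p01+p10), pi_1 = p01/(p01+p10)
p01 = 0.4000, p10 = 0.5900
pi_1 = 0.4040

0.4040


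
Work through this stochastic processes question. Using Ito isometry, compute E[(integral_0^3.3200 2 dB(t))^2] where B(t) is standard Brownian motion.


By Ito isometry: E[(int f dB)^2] = int f^2 dt
= 2^2 * 3.3200
= 4 * 3.3200 = 13.2800

13.2800


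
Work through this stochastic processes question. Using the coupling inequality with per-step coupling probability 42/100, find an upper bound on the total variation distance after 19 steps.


TV distance bound <= (1-delta)^n
= (1 - 0.4200)^19
= 0.5800^19
= 3.1999e-05

3.1999e-05


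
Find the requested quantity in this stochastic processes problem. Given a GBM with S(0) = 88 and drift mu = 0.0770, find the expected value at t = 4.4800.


E[S(t)] = S(0) * exp(mu * t)
= 88 * exp(0.0770 * 4.4800)
= 88 * 1.4119
= 124.2501

124.2501


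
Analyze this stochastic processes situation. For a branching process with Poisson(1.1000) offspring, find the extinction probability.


Since mu = 1.1000 > 1, extinction prob q < 1.
Solve s = exp(mu*(s-1)) iteratively.
q = 0.8239

0.8239


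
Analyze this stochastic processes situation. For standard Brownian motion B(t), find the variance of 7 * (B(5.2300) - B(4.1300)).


Var(alpha*(B(t)-B(s))) = alpha^2 * (t-s)
= 7^2 * (5.2300 - 4.1300)
= 49 * 1.1000
= 53.9000

53.9000


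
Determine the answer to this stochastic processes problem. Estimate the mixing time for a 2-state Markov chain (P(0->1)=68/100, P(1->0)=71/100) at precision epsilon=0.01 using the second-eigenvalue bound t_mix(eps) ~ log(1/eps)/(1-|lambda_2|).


lambda_2 = |1 - p01 - p10| = |1 - 0.6800 - 0.7100| = 0.3900
t_mix ~ log(1/eps)/(1 - |lambda_2|)
= log(100)/(1 - 0.3900) = 4.6052/0.6100
= 7.5495

7.5495


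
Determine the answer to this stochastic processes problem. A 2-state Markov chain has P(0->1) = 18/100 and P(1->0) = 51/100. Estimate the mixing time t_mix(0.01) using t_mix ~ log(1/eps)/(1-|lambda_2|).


lambda_2 = |1 - p01 - p10| = |1 - 0.1800 - 0.5100| = 0.3100
t_mix ~ log(1/eps)/(1 - |lambda_2|)
= log(100)/(1 - 0.3100) = 4.6052/0.6900
= 6.6742

6.6742


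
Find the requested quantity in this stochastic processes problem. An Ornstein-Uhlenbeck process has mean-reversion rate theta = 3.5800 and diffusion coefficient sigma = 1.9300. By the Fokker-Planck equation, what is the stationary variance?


Stationary variance = sigma^2 / (2*theta)
= 1.9300^2 / (2*3.5800)
= 3.7249 / 7.1600
= 0.5202

0.5202


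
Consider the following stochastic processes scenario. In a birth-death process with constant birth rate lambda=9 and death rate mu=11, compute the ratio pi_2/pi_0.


For birth-death process, pi_n/pi_0 = (lambda/mu)^n
= (9/11)^2
= 0.6694

0.6694


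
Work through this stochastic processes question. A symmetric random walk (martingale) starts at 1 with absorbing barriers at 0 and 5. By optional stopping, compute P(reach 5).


By optional stopping theorem: E(M at tau) = M(0) = 1
P(hit 5)*5 + P(hit 0)*0 = 1
P(hit 5) = (1 - 0)/(5 - 0) = 1/5 = 0.2000

0.2000


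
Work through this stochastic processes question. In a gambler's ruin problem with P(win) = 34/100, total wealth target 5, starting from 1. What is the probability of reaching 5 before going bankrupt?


Gambler's ruin formula:
r = q/p = 0.6600/0.3400 = 1.9412
P(win) = (1 - r^i)/(1 - r^N)
= (1 - 1.9412^1)/(1 - 1.9412^5)
= 0.0354

0.0354


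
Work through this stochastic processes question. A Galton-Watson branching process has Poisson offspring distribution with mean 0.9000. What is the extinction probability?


Since mu = 0.9000 <= 1, extinction probability = 1.

1.0000


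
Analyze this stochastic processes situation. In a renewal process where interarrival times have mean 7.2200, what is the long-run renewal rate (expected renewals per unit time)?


Long-run renewal rate = 1/E(X)
= 1/7.2200
= 0.1385

0.1385


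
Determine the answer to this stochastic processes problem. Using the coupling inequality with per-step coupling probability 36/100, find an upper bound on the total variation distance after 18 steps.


TV distance bound <= (1-delta)^n
= (1 - 0.3600)^18
= 0.6400^18
= 3.2452e-04

3.2452e-04


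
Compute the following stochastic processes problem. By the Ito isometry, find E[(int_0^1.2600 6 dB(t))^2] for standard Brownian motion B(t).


By Ito isometry: E[(int f dB)^2] = int f^2 dt
= 6^2 * 1.2600
= 36 * 1.2600 = 45.3600

45.3600


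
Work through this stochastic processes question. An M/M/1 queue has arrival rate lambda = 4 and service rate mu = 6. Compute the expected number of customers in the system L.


rho = 4/6 = 0.6667
L = rho/(1-rho)
= 0.6667/0.3333
= 2.0000

2.0000


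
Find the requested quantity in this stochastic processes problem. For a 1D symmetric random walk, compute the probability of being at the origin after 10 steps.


P(S(10) = 0) = C(10,5) / 4^5
= 252 / 1024
= 0.2461

0.2461


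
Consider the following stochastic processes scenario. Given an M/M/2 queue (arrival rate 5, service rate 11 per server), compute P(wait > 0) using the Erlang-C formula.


a = lambda/mu = 0.4545
rho = a/c = 0.2273
Erlang-C formula applied:
C(c,a) = 0.0842

0.0842


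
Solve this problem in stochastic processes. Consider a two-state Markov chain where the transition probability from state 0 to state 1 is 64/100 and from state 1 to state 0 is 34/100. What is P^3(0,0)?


Computing P^3 by matrix multiplication.
P = [[0.3600, 0.6400], [0.3400, 0.6600]]
After raising P to the power 3:
P^3(0,0) = 0.3469

0.3469


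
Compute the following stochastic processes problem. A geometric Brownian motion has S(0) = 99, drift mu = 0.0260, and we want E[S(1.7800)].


E[S(t)] = S(0) * exp(mu * t)
= 99 * exp(0.0260 * 1.7800)
= 99 * 1.0474
= 103.6894

103.6894


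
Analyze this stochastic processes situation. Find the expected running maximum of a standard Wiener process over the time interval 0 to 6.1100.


E(max B(s)) = sqrt(2t/pi)
= sqrt(2*6.1100/pi)
= sqrt(3.8897)
= 1.9722

1.9722


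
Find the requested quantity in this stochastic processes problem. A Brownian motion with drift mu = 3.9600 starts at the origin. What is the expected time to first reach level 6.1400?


Expected first passage time = a/mu
= 6.1400/3.9600
= 1.5505

1.5505


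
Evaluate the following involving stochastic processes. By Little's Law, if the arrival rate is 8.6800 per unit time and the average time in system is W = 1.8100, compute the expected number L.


Little's Law: L = lambda * W
= 8.6800 * 1.8100
= 15.7108

15.7108


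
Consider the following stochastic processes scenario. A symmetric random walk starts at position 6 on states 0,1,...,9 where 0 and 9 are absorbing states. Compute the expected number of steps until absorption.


For symmetric RW on 0,...,N with absorbing barriers, E(i) = i*(N-i)
E(6) = 6 * 3 = 18

18


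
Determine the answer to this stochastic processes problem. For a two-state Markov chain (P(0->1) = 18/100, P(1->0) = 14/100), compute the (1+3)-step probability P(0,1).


P^4 = P^1 * P^3
Computing via matrix multiplication of the transition matrix.
Entry (0,1) of P^4 = 0.4422

0.4422


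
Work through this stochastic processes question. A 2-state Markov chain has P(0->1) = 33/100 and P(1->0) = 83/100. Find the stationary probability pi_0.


Stationary distribution: pi_0 = p10/(p01+p10), pi_1 = p01/(p01+p10)
p01 = 0.3300, p10 = 0.8300
pi_0 = 0.7155

0.7155


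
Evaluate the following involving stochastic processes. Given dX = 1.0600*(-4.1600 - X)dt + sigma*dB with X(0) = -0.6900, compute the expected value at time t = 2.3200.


E[X(t)] = mu + (X(0) - mu)*exp(-theta*t)
= -4.1600 + (-0.6900 - -4.1600)*exp(-1.0600*2.3200)
= -4.1600 + 3.4700 * 0.0855
= -3.8633

-3.8633


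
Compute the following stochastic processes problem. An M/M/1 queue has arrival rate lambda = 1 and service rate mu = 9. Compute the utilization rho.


rho = lambda/mu
= 1/9
= 0.1111

0.1111


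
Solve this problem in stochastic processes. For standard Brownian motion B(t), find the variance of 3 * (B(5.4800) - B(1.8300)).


Var(alpha*(B(t)-B(s))) = alpha^2 * (t-s)
= 3^2 * (5.4800 - 1.8300)
= 9 * 3.6500
= 32.8500

32.8500


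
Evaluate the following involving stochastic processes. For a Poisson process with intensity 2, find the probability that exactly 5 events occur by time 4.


P(N(t)=k) = (lambda*t)^k * exp(-lambda*t) / k!
lambda*t = 8
= 8^5 * exp(-8) / 5!
= 32768 * 3.3546e-04 / 120
= 0.0916

0.0916


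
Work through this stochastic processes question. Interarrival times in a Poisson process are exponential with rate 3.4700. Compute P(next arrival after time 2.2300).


P(X > t) = exp(-lambda * t)
= exp(-3.4700 * 2.2300)
= exp(-7.7381) = 4.3590e-04

4.3590e-04


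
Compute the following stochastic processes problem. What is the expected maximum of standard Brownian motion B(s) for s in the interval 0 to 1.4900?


E(max B(s)) = sqrt(2t/pi)
= sqrt(2*1.4900/pi)
= sqrt(0.9486)
= 0.9739

0.9739


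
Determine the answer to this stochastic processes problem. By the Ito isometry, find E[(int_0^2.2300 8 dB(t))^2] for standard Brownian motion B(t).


By Ito isometry: E[(int f dB)^2] = int f^2 dt
= 8^2 * 2.2300
= 64 * 2.2300 = 142.7200

142.7200


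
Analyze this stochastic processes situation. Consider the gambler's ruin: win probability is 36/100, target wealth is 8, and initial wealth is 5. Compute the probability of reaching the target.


Gambler's ruin formula:
r = q/p = 0.6400/0.3600 = 1.7778
P(win) = (1 - r^i)/(1 - r^N)
= (1 - 1.7778^5)/(1 - 1.7778^8)
= 0.1697

0.1697


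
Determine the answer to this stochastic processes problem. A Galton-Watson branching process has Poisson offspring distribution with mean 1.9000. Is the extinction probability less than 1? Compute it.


Since mu = 1.9000 > 1, extinction prob q < 1.
Solve s = exp(mu*(s-1)) iteratively.
q = 0.2328

0.2328


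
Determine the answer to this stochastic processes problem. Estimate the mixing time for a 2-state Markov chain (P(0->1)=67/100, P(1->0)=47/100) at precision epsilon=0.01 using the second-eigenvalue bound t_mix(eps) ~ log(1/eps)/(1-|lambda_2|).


lambda_2 = |1 - p01 - p10| = |1 - 0.6700 - 0.4700| = 0.1400
t_mix ~ log(1/eps)/(1 - |lambda_2|)
= log(100)/(1 - 0.1400) = 4.6052/0.8600
= 5.3548

5.3548


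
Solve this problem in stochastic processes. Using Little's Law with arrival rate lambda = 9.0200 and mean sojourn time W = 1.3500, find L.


Little's Law: L = lambda * W
= 9.0200 * 1.3500
= 12.1770

12.1770


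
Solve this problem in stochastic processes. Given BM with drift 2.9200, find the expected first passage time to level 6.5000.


Expected first passage time = a/mu
= 6.5000/2.9200
= 2.2260

2.2260


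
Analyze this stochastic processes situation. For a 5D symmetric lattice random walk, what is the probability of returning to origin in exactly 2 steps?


P(return in 2 steps) = P(reverse first step) = 1/(2d)
= 1/10
= 0.1000

0.1000


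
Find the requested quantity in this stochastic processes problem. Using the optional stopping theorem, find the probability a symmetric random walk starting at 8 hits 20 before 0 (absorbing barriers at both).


By optional stopping theorem: E(M at tau) = M(0) = 8
P(hit 20)*20 + P(hit 0)*0 = 8
P(hit 20) = (8 - 0)/(20 - 0) = 2/5 = 0.4000

0.4000


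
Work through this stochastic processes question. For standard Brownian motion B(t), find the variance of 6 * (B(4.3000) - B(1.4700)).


Var(alpha*(B(t)-B(s))) = alpha^2 * (t-s)
= 6^2 * (4.3000 - 1.4700)
= 36 * 2.8300
= 101.8800

101.8800


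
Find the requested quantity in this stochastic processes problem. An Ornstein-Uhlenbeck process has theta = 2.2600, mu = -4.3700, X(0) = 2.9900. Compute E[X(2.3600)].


E[X(t)] = mu + (X(0) - mu)*exp(-theta*t)
= -4.3700 + (2.9900 - -4.3700)*exp(-2.2600*2.3600)
= -4.3700 + 7.3600 * 0.0048
= -4.3345

-4.3345


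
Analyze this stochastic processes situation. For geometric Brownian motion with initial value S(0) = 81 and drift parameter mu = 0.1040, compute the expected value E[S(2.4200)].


E[S(t)] = S(0) * exp(mu * t)
= 81 * exp(0.1040 * 2.4200)
= 81 * 1.2862
= 104.1809

104.1809


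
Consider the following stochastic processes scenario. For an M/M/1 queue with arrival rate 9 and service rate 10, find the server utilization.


rho = lambda/mu
= 9/10
= 0.9000

0.9000


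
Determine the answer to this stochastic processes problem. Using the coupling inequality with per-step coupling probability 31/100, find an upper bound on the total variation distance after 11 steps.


TV distance bound <= (1-delta)^n
= (1 - 0.3100)^11
= 0.6900^11
= 0.0169

0.0169


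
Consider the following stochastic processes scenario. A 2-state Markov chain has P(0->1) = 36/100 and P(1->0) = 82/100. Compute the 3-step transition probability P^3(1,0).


Computing P^3 by matrix multiplication.
P = [[0.6400, 0.3600], [0.8200, 0.1800]]
After raising P to the power 3:
P^3(1,0) = 0.6990

0.6990


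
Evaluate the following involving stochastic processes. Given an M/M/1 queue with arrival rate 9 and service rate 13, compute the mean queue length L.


rho = 9/13 = 0.6923
L = rho/(1-rho)
= 0.6923/0.3077
= 2.2500

2.2500


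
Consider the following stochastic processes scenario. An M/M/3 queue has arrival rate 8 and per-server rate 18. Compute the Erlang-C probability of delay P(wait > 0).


a = lambda/mu = 0.4444
rho = a/c = 0.1481
Erlang-C formula applied:
C(c,a) = 0.0110

0.0110


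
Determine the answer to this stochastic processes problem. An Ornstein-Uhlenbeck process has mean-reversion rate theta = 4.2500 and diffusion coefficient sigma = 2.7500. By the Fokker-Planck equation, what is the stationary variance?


Stationary variance = sigma^2 / (2*theta)
= 2.7500^2 / (2*4.2500)
= 7.5625 / 8.5000
= 0.8897

0.8897


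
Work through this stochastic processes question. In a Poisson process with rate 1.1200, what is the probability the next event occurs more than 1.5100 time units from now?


P(X > t) = exp(-lambda * t)
= exp(-1.1200 * 1.5100)
= exp(-1.6912) = 0.1843

0.1843


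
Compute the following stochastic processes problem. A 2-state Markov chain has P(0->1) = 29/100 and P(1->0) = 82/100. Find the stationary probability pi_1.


Stationary distribution: pi_0 = p10/(p01+p10), pi_1 = p01/(p01+p10)
p01 = 0.2900, p10 = 0.8200
pi_1 = 0.2613

0.2613


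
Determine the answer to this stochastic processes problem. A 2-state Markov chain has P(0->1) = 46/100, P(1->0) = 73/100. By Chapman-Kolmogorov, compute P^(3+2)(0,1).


P^5 = P^3 * P^2
Computing via matrix multiplication of the transition matrix.
Entry (0,1) of P^5 = 0.3867

0.3867


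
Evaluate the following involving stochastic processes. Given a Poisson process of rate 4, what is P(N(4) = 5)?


P(N(t)=k) = (lambda*t)^k * exp(-lambda*t) / k!
lambda*t = 16
= 16^5 * exp(-16) / 5!
= 1048576 * 1.1254e-07 / 120
= 9.8335e-04

9.8335e-04


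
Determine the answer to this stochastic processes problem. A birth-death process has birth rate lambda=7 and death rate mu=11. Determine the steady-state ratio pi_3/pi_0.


For birth-death process, pi_n/pi_0 = (lambda/mu)^n
= (7/11)^3
= 0.2577

0.2577


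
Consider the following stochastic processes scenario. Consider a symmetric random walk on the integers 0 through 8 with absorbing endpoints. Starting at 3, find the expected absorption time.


For symmetric RW on 0,...,N with absorbing barriers, E(i) = i*(N-i)
E(3) = 3 * 5 = 15

15


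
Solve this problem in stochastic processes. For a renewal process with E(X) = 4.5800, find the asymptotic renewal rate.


Long-run renewal rate = 1/E(X)
= 1/4.5800
= 0.2183

0.2183


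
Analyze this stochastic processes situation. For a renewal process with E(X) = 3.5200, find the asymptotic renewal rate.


Long-run renewal rate = 1/E(X)
= 1/3.5200
= 0.2841

0.2841


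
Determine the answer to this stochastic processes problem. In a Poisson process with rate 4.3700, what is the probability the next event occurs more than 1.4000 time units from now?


P(X > t) = exp(-lambda * t)
= exp(-4.3700 * 1.4000)
= exp(-6.1180) = 0.0022

0.0022


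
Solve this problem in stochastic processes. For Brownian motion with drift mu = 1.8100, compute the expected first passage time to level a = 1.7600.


Expected first passage time = a/mu
= 1.7600/1.8100
= 0.9724

0.9724


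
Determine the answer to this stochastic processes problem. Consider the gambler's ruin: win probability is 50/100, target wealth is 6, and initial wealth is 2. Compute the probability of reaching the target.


p = 1/2: P(win) = i/N = 2/6
= 0.3333

0.3333


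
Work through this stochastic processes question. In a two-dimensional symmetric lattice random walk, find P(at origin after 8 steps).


P = C(8,4)^2 / 4^8
= 70^2 / 65536
= 4900 / 65536
= 0.0748

0.0748


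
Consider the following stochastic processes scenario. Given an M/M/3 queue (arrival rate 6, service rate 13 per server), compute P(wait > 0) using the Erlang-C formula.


a = lambda/mu = 0.4615
rho = a/c = 0.1538
Erlang-C formula applied:
C(c,a) = 0.0122

0.0122


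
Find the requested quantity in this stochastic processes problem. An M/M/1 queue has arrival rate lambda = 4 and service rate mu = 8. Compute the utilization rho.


rho = lambda/mu
= 4/8
= 0.5000

0.5000


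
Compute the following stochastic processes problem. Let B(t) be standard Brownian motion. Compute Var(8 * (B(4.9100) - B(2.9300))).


Var(alpha*(B(t)-B(s))) = alpha^2 * (t-s)
= 8^2 * (4.9100 - 2.9300)
= 64 * 1.9800
= 126.7200

126.7200


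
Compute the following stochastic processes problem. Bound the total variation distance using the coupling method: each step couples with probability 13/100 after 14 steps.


TV distance bound <= (1-delta)^n
= (1 - 0.1300)^14
= 0.8700^14
= 0.1423

0.1423


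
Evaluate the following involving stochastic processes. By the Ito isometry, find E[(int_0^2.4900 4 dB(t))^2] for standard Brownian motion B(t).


By Ito isometry: E[(int f dB)^2] = int f^2 dt
= 4^2 * 2.4900
= 16 * 2.4900 = 39.8400

39.8400


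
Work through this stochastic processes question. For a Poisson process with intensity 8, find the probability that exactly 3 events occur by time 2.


P(N(t)=k) = (lambda*t)^k * exp(-lambda*t) / k!
lambda*t = 16
= 16^3 * exp(-16) / 3!
= 4096 * 1.1254e-07 / 6
= 7.6824e-05

7.6824e-05


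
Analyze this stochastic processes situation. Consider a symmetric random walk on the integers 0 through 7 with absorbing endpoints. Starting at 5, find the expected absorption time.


For symmetric RW on 0,...,N with absorbing barriers, E(i) = i*(N-i)
E(5) = 5 * 2 = 10

10


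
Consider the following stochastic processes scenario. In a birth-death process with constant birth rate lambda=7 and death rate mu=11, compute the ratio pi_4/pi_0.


For birth-death process, pi_n/pi_0 = (lambda/mu)^n
= (7/11)^4
= 0.1640

0.1640


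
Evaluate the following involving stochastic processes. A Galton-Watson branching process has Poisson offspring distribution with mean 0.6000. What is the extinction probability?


Since mu = 0.6000 <= 1, extinction probability = 1.

1.0000


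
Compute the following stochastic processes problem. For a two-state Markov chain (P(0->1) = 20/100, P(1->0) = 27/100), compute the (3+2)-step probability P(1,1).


P^5 = P^3 * P^2
Computing via matrix multiplication of the transition matrix.
Entry (1,1) of P^5 = 0.4496

0.4496


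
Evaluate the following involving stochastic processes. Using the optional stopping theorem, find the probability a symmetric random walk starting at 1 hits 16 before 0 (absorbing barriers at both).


By optional stopping theorem: E(M at tau) = M(0) = 1
P(hit 16)*16 + P(hit 0)*0 = 1
P(hit 16) = (1 - 0)/(16 - 0) = 1/16 = 0.0625

0.0625


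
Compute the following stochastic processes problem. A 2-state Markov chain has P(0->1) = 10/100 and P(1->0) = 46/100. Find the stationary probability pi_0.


Stationary distribution: pi_0 = p10/(p01+p10), pi_1 = p01/(p01+p10)
p01 = 0.1000, p10 = 0.4600
pi_0 = 0.8214

0.8214


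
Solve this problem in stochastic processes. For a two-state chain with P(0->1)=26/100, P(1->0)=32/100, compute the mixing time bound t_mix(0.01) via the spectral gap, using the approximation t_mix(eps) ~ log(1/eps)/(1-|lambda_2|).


lambda_2 = |1 - p01 - p10| = |1 - 0.2600 - 0.3200| = 0.4200
t_mix ~ log(1/eps)/(1 - |lambda_2|)
= log(100)/(1 - 0.4200) = 4.6052/0.5800
= 7.9399

7.9399


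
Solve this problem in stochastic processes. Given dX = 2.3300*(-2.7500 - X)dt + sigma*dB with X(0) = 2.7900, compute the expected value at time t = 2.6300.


E[X(t)] = mu + (X(0) - mu)*exp(-theta*t)
= -2.7500 + (2.7900 - -2.7500)*exp(-2.3300*2.6300)
= -2.7500 + 5.5400 * 0.0022
= -2.7379

-2.7379


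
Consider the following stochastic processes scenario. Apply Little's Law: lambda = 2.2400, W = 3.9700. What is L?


Little's Law: L = lambda * W
= 2.2400 * 3.9700
= 8.8928

8.8928


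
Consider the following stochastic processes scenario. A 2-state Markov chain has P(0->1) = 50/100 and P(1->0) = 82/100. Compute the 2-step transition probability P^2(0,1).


Computing P^2 by matrix multiplication.
P = [[0.5000, 0.5000], [0.8200, 0.1800]]
After raising P to the power 2:
P^2(0,1) = 0.3400

0.3400


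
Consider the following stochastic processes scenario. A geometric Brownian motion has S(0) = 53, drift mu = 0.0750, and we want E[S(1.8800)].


E[S(t)] = S(0) * exp(mu * t)
= 53 * exp(0.0750 * 1.8800)
= 53 * 1.1514
= 61.0255

61.0255


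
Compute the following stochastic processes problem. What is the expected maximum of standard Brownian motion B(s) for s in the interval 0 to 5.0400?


E(max B(s)) = sqrt(2t/pi)
= sqrt(2*5.0400/pi)
= sqrt(3.2086)
= 1.7912

1.7912


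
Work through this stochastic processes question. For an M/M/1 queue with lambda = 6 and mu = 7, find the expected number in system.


rho = 6/7 = 0.8571
L = rho/(1-rho)
= 0.8571/0.1429
= 6.0000

6.0000


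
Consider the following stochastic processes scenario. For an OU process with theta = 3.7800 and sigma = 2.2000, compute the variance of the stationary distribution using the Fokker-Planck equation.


Stationary variance = sigma^2 / (2*theta)
= 2.2000^2 / (2*3.7800)
= 4.8400 / 7.5600
= 0.6402

0.6402


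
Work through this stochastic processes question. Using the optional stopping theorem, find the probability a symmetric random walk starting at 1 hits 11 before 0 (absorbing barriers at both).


By optional stopping theorem: E(M at tau) = M(0) = 1
P(hit 11)*11 + P(hit 0)*0 = 1
P(hit 11) = (1 - 0)/(11 - 0) = 1/11 = 0.0909

0.0909


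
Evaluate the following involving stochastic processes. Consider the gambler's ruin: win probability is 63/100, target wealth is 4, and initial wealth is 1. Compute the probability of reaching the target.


Gambler's ruin formula:
r = q/p = 0.3700/0.6300 = 0.5873
P(win) = (1 - r^i)/(1 - r^N)
= (1 - 0.5873^1)/(1 - 0.5873^4)
= 0.4684

0.4684


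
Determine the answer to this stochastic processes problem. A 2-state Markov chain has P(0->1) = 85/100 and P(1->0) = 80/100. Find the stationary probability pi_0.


Stationary distribution: pi_0 = p10/(p01+p10), pi_1 = p01/(p01+p10)
p01 = 0.8500, p10 = 0.8000
pi_0 = 0.4848

0.4848


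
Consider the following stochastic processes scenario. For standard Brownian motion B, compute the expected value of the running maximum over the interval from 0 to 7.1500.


E(max B(s)) = sqrt(2t/pi)
= sqrt(2*7.1500/pi)
= sqrt(4.5518)
= 2.1335

2.1335


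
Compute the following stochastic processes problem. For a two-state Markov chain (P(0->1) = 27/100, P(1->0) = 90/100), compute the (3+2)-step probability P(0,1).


P^5 = P^3 * P^2
Computing via matrix multiplication of the transition matrix.
Entry (0,1) of P^5 = 0.2308

0.2308


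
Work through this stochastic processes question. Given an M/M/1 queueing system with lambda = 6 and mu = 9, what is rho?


rho = lambda/mu
= 6/9
= 0.6667

0.6667


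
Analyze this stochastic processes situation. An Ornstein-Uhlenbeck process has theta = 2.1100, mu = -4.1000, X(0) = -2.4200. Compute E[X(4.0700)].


E[X(t)] = mu + (X(0) - mu)*exp(-theta*t)
= -4.1000 + (-2.4200 - -4.1000)*exp(-2.1100*4.0700)
= -4.1000 + 1.6800 * 1.8638e-04
= -4.0997

-4.0997


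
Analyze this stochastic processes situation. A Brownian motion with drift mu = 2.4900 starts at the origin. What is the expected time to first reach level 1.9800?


Expected first passage time = a/mu
= 1.9800/2.4900
= 0.7952

0.7952


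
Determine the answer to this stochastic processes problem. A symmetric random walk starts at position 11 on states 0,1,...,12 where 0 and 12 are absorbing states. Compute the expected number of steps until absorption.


For symmetric RW on 0,...,N with absorbing barriers, E(i) = i*(N-i)
E(11) = 11 * 1 = 11

11


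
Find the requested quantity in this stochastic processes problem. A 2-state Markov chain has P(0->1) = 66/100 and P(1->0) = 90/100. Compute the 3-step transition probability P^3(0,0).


Computing P^3 by matrix multiplication.
P = [[0.3400, 0.6600], [0.9000, 0.1000]]
After raising P to the power 3:
P^3(0,0) = 0.5026

0.5026


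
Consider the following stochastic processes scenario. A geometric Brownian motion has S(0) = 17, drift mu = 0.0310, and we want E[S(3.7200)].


E[S(t)] = S(0) * exp(mu * t)
= 17 * exp(0.0310 * 3.7200)
= 17 * 1.1222
= 19.0780

19.0780


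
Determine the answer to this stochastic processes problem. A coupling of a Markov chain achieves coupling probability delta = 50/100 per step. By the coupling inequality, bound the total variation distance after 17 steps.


TV distance bound <= (1-delta)^n
= (1 - 0.5000)^17
= 0.5000^17
= 7.6294e-06

7.6294e-06


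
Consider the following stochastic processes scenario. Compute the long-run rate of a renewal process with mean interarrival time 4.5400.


Long-run renewal rate = 1/E(X)
= 1/4.5400
= 0.2203

0.2203


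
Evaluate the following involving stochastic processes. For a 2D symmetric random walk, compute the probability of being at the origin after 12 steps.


P = C(12,6)^2 / 4^12
= 924^2 / 16777216
= 853776 / 16777216
= 0.0509

0.0509


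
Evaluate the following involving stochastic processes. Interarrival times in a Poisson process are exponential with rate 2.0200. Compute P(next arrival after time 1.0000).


P(X > t) = exp(-lambda * t)
= exp(-2.0200 * 1.0000)
= exp(-2.0200) = 0.1327

0.1327


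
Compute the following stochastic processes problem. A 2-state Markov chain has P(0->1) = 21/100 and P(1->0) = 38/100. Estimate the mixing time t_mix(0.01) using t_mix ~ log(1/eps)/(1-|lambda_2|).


lambda_2 = |1 - p01 - p10| = |1 - 0.2100 - 0.3800| = 0.4100
t_mix ~ log(1/eps)/(1 - |lambda_2|)
= log(100)/(1 - 0.4100) = 4.6052/0.5900
= 7.8054

7.8054
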